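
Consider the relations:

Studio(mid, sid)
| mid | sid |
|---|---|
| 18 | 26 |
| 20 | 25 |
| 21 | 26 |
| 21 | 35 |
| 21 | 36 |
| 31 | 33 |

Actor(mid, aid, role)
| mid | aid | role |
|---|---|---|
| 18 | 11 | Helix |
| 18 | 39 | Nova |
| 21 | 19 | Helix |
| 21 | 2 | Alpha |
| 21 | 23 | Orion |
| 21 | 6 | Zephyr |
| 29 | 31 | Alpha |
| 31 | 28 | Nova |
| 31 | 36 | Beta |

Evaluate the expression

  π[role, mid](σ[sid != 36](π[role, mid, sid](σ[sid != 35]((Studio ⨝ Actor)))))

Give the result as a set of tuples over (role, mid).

Studio ⋈ Actor (natural join on mid): {(18, 26, 11, Helix), (18, 26, 39, Nova), (21, 26, 19, Helix), (21, 26, 2, Alpha), (21, 26, 23, Orion), (21, 26, 6, Zephyr), (21, 35, 19, Helix), (21, 35, 2, Alpha), (21, 35, 23, Orion), (21, 35, 6, Zephyr), (21, 36, 19, Helix), (21, 36, 2, Alpha), (21, 36, 23, Orion), (21, 36, 6, Zephyr), (31, 33, 28, Nova), (31, 33, 36, Beta)}
Filtering on sid != 35 leaves {(18, 26, 11, Helix), (18, 26, 39, Nova), (21, 26, 19, Helix), (21, 26, 2, Alpha), (21, 26, 23, Orion), (21, 26, 6, Zephyr), (21, 36, 19, Helix), (21, 36, 2, Alpha), (21, 36, 23, Orion), (21, 36, 6, Zephyr), (31, 33, 28, Nova), (31, 33, 36, Beta)}.
Keep only column(s) role, mid, sid: {(Alpha, 21, 26), (Alpha, 21, 36), (Beta, 31, 33), (Helix, 18, 26), (Helix, 21, 26), (Helix, 21, 36), (Nova, 18, 26), (Nova, 31, 33), (Orion, 21, 26), (Orion, 21, 36), (Zephyr, 21, 26), (Zephyr, 21, 36)}
Filtering on sid != 36 leaves {(Alpha, 21, 26), (Beta, 31, 33), (Helix, 18, 26), (Helix, 21, 26), (Nova, 18, 26), (Nova, 31, 33), (Orion, 21, 26), (Zephyr, 21, 26)}.
Keep only column(s) role, mid: {(Alpha, 21), (Beta, 31), (Helix, 18), (Helix, 21), (Nova, 18), (Nova, 31), (Orion, 21), (Zephyr, 21)}

{(Alpha, 21), (Beta, 31), (Helix, 18), (Helix, 21), (Nova, 18), (Nova, 31), (Orion, 21), (Zephyr, 21)}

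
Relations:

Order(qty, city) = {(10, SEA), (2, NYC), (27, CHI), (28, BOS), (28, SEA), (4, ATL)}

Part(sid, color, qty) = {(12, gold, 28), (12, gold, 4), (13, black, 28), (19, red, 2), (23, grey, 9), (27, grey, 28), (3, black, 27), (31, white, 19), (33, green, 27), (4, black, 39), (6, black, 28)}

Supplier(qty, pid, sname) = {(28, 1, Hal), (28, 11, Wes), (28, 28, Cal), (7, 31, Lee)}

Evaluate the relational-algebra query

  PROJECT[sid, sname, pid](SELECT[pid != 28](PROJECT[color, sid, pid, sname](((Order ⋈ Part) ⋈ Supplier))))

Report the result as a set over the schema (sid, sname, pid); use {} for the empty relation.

Joining Order and Part on qty yields {(2, NYC, 19, red), (27, CHI, 3, black), (27, CHI, 33, green), (28, BOS, 12, gold), (28, BOS, 13, black), (28, BOS, 27, grey), (28, BOS, 6, black), (28, SEA, 12, gold), (28, SEA, 13, black), (28, SEA, 27, grey), (28, SEA, 6, black), (4, ATL, 12, gold)}.
Joining (Order ⋈ Part) and Supplier on qty yields {(28, BOS, 12, gold, 1, Hal), (28, BOS, 12, gold, 11, Wes), (28, BOS, 12, gold, 28, Cal), (28, BOS, 13, black, 1, Hal), (28, BOS, 13, black, 11, Wes), (28, BOS, 13, black, 28, Cal), (28, BOS, 27, grey, 1, Hal), (28, BOS, 27, grey, 11, Wes), (28, BOS, 27, grey, 28, Cal), (28, BOS, 6, black, 1, Hal), (28, BOS, 6, black, 11, Wes), (28, BOS, 6, black, 28, Cal), (28, SEA, 12, gold, 1, Hal), (28, SEA, 12, gold, 11, Wes), (28, SEA, 12, gold, 28, Cal), (28, SEA, 13, black, 1, Hal), (28, SEA, 13, black, 11, Wes), (28, SEA, 13, black, 28, Cal), (28, SEA, 27, grey, 1, Hal), (28, SEA, 27, grey, 11, Wes), (28, SEA, 27, grey, 28, Cal), (28, SEA, 6, black, 1, Hal), (28, SEA, 6, black, 11, Wes), (28, SEA, 6, black, 28, Cal)}.
π[color, sid, pid, sname]: project onto (color, sid, pid, sname) (12 duplicate(s) eliminated) → {(black, 13, 1, Hal), (black, 13, 11, Wes), (black, 13, 28, Cal), (black, 6, 1, Hal), (black, 6, 11, Wes), (black, 6, 28, Cal), (gold, 12, 1, Hal), (gold, 12, 11, Wes), (gold, 12, 28, Cal), (grey, 27, 1, Hal), (grey, 27, 11, Wes), (grey, 27, 28, Cal)}
Filtering on pid != 28 leaves {(black, 13, 1, Hal), (black, 13, 11, Wes), (black, 6, 1, Hal), (black, 6, 11, Wes), (gold, 12, 1, Hal), (gold, 12, 11, Wes), (grey, 27, 1, Hal), (grey, 27, 11, Wes)}.
π[sid, sname, pid]: project onto (sid, sname, pid) → {(12, Hal, 1), (12, Wes, 11), (13, Hal, 1), (13, Wes, 11), (27, Hal, 1), (27, Wes, 11), (6, Hal, 1), (6, Wes, 11)}

{(12, Hal, 1), (12, Wes, 11), (13, Hal, 1), (13, Wes, 11), (27, Hal, 1), (27, Wes, 11), (6, Hal, 1), (6, Wes, 11)}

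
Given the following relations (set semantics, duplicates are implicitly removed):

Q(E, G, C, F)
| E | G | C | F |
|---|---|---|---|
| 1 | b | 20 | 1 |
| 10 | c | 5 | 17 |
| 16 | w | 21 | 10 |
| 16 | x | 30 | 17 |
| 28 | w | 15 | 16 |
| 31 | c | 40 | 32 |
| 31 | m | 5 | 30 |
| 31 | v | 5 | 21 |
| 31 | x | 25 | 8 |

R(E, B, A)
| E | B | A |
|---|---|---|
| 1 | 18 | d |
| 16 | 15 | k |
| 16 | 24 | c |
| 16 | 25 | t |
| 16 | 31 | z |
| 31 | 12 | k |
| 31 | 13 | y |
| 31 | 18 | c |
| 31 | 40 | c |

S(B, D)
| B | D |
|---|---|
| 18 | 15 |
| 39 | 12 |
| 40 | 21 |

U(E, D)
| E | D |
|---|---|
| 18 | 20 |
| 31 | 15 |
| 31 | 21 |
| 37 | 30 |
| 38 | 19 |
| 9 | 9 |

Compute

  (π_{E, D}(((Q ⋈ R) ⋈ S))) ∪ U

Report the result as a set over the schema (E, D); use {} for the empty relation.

{(1, 15), (18, 20), (31, 15), (31, 21), (37, 30), (38, 19), (9, 9)}

Natural join on E: {(1, b, 20, 1, 18, d), (16, w, 21, 10, 15, k), (16, w, 21, 10, 24, c), (16, w, 21, 10, 25, t), (16, w, 21, 10, 31, z), (16, x, 30, 17, 15, k), (16, x, 30, 17, 24, c), (16, x, 30, 17, 25, t), (16, x, 30, 17, 31, z), (31, c, 40, 32, 12, k), (31, c, 40, 32, 13, y), (31, c, 40, 32, 18, c), (31, c, 40, 32, 40, c), (31, m, 5, 30, 12, k), (31, m, 5, 30, 13, y), (31, m, 5, 30, 18, c), (31, m, 5, 30, 40, c), (31, v, 5, 21, 12, k), (31, v, 5, 21, 13, y), (31, v, 5, 21, 18, c), (31, v, 5, 21, 40, c), (31, x, 25, 8, 12, k), (31, x, 25, 8, 13, y), (31, x, 25, 8, 18, c), (31, x, 25, 8, 40, c)}
Natural join on B: {(1, b, 20, 1, 18, d, 15), (31, c, 40, 32, 18, c, 15), (31, c, 40, 32, 40, c, 21), (31, m, 5, 30, 18, c, 15), (31, m, 5, 30, 40, c, 21), (31, v, 5, 21, 18, c, 15), (31, v, 5, 21, 40, c, 21), (31, x, 25, 8, 18, c, 15), (31, x, 25, 8, 40, c, 21)}
π[E, D]: project onto (E, D) (6 duplicate(s) eliminated) → {(1, 15), (31, 15), (31, 21)}
Union: {(1, 15), (31, 15), (31, 21)} with {(18, 20), (31, 15), (31, 21), (37, 30), (38, 19), (9, 9)} → {(1, 15), (18, 20), (31, 15), (31, 21), (37, 30), (38, 19), (9, 9)}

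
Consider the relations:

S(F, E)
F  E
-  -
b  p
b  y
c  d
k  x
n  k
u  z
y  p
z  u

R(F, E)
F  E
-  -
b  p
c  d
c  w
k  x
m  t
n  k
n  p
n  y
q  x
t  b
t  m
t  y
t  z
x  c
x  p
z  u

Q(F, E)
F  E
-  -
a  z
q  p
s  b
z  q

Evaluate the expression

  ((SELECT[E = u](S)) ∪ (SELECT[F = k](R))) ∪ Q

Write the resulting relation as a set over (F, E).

σ[E = u]: keep tuples satisfying E = u → {(z, u)}
σ[F = k]: keep tuples satisfying F = k → {(k, x)}
Set union of the two operands is {(k, x), (z, u)}.
Set union of the two operands is {(a, z), (k, x), (q, p), (s, b), (z, q), (z, u)}.

{(a, z), (k, x), (q, p), (s, b), (z, q), (z, u)}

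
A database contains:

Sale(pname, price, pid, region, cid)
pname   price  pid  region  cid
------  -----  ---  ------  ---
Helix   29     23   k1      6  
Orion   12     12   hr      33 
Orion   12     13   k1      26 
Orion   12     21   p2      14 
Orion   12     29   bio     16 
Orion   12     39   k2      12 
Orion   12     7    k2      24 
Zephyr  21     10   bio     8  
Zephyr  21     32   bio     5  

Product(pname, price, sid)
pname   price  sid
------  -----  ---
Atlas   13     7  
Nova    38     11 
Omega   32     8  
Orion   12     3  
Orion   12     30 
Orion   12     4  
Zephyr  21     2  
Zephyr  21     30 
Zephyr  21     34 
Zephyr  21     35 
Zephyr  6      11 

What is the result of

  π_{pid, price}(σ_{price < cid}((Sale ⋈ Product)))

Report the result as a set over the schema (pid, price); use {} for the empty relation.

Joining Sale and Product on pname, price yields {(Orion, 12, 12, hr, 33, 3), (Orion, 12, 12, hr, 33, 30), (Orion, 12, 12, hr, 33, 4), (Orion, 12, 13, k1, 26, 3), (Orion, 12, 13, k1, 26, 30), (Orion, 12, 13, k1, 26, 4), (Orion, 12, 21, p2, 14, 3), (Orion, 12, 21, p2, 14, 30), (Orion, 12, 21, p2, 14, 4), (Orion, 12, 29, bio, 16, 3), (Orion, 12, 29, bio, 16, 30), (Orion, 12, 29, bio, 16, 4), (Orion, 12, 39, k2, 12, 3), (Orion, 12, 39, k2, 12, 30), (Orion, 12, 39, k2, 12, 4), (Orion, 12, 7, k2, 24, 3), (Orion, 12, 7, k2, 24, 30), (Orion, 12, 7, k2, 24, 4), (Zephyr, 21, 10, bio, 8, 2), (Zephyr, 21, 10, bio, 8, 30), (Zephyr, 21, 10, bio, 8, 34), (Zephyr, 21, 10, bio, 8, 35), (Zephyr, 21, 32, bio, 5, 2), (Zephyr, 21, 32, bio, 5, 30), (Zephyr, 21, 32, bio, 5, 34), (Zephyr, 21, 32, bio, 5, 35)}.
σ[price < cid]: keep tuples satisfying price < cid → {(Orion, 12, 12, hr, 33, 3), (Orion, 12, 12, hr, 33, 30), (Orion, 12, 12, hr, 33, 4), (Orion, 12, 13, k1, 26, 3), (Orion, 12, 13, k1, 26, 30), (Orion, 12, 13, k1, 26, 4), (Orion, 12, 21, p2, 14, 3), (Orion, 12, 21, p2, 14, 30), (Orion, 12, 21, p2, 14, 4), (Orion, 12, 29, bio, 16, 3), (Orion, 12, 29, bio, 16, 30), (Orion, 12, 29, bio, 16, 4), (Orion, 12, 7, k2, 24, 3), (Orion, 12, 7, k2, 24, 30), (Orion, 12, 7, k2, 24, 4)}
π_{pid, price} gives {(12, 12), (13, 12), (21, 12), (29, 12), (7, 12)} (10 duplicate(s) eliminated).

{(12, 12), (13, 12), (21, 12), (29, 12), (7, 12)}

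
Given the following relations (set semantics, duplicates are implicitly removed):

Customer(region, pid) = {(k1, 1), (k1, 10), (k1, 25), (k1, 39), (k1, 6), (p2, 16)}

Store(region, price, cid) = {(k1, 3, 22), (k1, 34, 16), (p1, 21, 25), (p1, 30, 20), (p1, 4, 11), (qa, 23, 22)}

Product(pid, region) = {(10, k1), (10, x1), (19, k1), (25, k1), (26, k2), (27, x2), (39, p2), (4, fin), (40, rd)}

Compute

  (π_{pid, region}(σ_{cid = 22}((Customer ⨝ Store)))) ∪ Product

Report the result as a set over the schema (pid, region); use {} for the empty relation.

{(1, k1), (10, k1), (10, x1), (19, k1), (25, k1), (26, k2), (27, x2), (39, k1), (39, p2), (4, fin), (40, rd), (6, k1)}

Natural join on region: {(k1, 1, 3, 22), (k1, 1, 34, 16), (k1, 10, 3, 22), (k1, 10, 34, 16), (k1, 25, 3, 22), (k1, 25, 34, 16), (k1, 39, 3, 22), (k1, 39, 34, 16), (k1, 6, 3, 22), (k1, 6, 34, 16)}
Filtering on cid = 22 leaves {(k1, 1, 3, 22), (k1, 10, 3, 22), (k1, 25, 3, 22), (k1, 39, 3, 22), (k1, 6, 3, 22)}.
π[pid, region]: project onto (pid, region) → {(1, k1), (10, k1), (25, k1), (39, k1), (6, k1)}
Set union of the two operands is {(1, k1), (10, k1), (10, x1), (19, k1), (25, k1), (26, k2), (27, x2), (39, k1), (39, p2), (4, fin), (40, rd), (6, k1)}.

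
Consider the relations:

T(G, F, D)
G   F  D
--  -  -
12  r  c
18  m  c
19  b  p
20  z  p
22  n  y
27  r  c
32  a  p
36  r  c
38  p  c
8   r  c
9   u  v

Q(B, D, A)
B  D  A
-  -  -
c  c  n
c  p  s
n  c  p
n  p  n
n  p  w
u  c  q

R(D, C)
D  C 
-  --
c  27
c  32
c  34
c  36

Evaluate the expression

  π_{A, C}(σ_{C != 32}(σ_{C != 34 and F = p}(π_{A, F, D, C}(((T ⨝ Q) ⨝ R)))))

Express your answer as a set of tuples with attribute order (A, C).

Joining T and Q on D yields {(12, r, c, c, n), (12, r, c, n, p), (12, r, c, u, q), (18, m, c, c, n), (18, m, c, n, p), (18, m, c, u, q), (19, b, p, c, s), (19, b, p, n, n), (19, b, p, n, w), (20, z, p, c, s), (20, z, p, n, n), (20, z, p, n, w), (27, r, c, c, n), (27, r, c, n, p), (27, r, c, u, q), (32, a, p, c, s), (32, a, p, n, n), (32, a, p, n, w), (36, r, c, c, n), (36, r, c, n, p), (36, r, c, u, q), (38, p, c, c, n), (38, p, c, n, p), (38, p, c, u, q), (8, r, c, c, n), (8, r, c, n, p), (8, r, c, u, q)}.
Joining (T ⨝ Q) and R on D yields {(12, r, c, c, n, 27), (12, r, c, c, n, 32), (12, r, c, c, n, 34), (12, r, c, c, n, 36), (12, r, c, n, p, 27), (12, r, c, n, p, 32), (12, r, c, n, p, 34), (12, r, c, n, p, 36), (12, r, c, u, q, 27), (12, r, c, u, q, 32), (12, r, c, u, q, 34), (12, r, c, u, q, 36), (18, m, c, c, n, 27), (18, m, c, c, n, 32), (18, m, c, c, n, 34), (18, m, c, c, n, 36), (18, m, c, n, p, 27), (18, m, c, n, p, 32), (18, m, c, n, p, 34), (18, m, c, n, p, 36), (18, m, c, u, q, 27), (18, m, c, u, q, 32), (18, m, c, u, q, 34), (18, m, c, u, q, 36), (27, r, c, c, n, 27), (27, r, c, c, n, 32), (27, r, c, c, n, 34), (27, r, c, c, n, 36), (27, r, c, n, p, 27), (27, r, c, n, p, 32), (27, r, c, n, p, 34), (27, r, c, n, p, 36), (27, r, c, u, q, 27), (27, r, c, u, q, 32), (27, r, c, u, q, 34), (27, r, c, u, q, 36), (36, r, c, c, n, 27), (36, r, c, c, n, 32), (36, r, c, c, n, 34), (36, r, c, c, n, 36), (36, r, c, n, p, 27), (36, r, c, n, p, 32), (36, r, c, n, p, 34), (36, r, c, n, p, 36), (36, r, c, u, q, 27), (36, r, c, u, q, 32), (36, r, c, u, q, 34), (36, r, c, u, q, 36), (38, p, c, c, n, 27), (38, p, c, c, n, 32), (38, p, c, c, n, 34), (38, p, c, c, n, 36), (38, p, c, n, p, 27), (38, p, c, n, p, 32), (38, p, c, n, p, 34), (38, p, c, n, p, 36), (38, p, c, u, q, 27), (38, p, c, u, q, 32), (38, p, c, u, q, 34), (38, p, c, u, q, 36), (8, r, c, c, n, 27), (8, r, c, c, n, 32), (8, r, c, c, n, 34), (8, r, c, c, n, 36), (8, r, c, n, p, 27), (8, r, c, n, p, 32), (8, r, c, n, p, 34), (8, r, c, n, p, 36), (8, r, c, u, q, 27), (8, r, c, u, q, 32), (8, r, c, u, q, 34), (8, r, c, u, q, 36)}.
Projecting to A, F, D, C (36 duplicate(s) eliminated): {(n, m, c, 27), (n, m, c, 32), (n, m, c, 34), (n, m, c, 36), (n, p, c, 27), (n, p, c, 32), (n, p, c, 34), (n, p, c, 36), (n, r, c, 27), (n, r, c, 32), (n, r, c, 34), (n, r, c, 36), (p, m, c, 27), (p, m, c, 32), (p, m, c, 34), (p, m, c, 36), (p, p, c, 27), (p, p, c, 32), (p, p, c, 34), (p, p, c, 36), (p, r, c, 27), (p, r, c, 32), (p, r, c, 34), (p, r, c, 36), (q, m, c, 27), (q, m, c, 32), (q, m, c, 34), (q, m, c, 36), (q, p, c, 27), (q, p, c, 32), (q, p, c, 34), (q, p, c, 36), (q, r, c, 27), (q, r, c, 32), (q, r, c, 34), (q, r, c, 36)}
σ[C != 34 and F = p]: keep tuples satisfying C != 34 and F = p → {(n, p, c, 27), (n, p, c, 32), (n, p, c, 36), (p, p, c, 27), (p, p, c, 32), (p, p, c, 36), (q, p, c, 27), (q, p, c, 32), (q, p, c, 36)}
σ[C != 32]: keep tuples satisfying C != 32 → {(n, p, c, 27), (n, p, c, 36), (p, p, c, 27), (p, p, c, 36), (q, p, c, 27), (q, p, c, 36)}
Projecting to A, C: {(n, 27), (n, 36), (p, 27), (p, 36), (q, 27), (q, 36)}

{(n, 27), (n, 36), (p, 27), (p, 36), (q, 27), (q, 36)}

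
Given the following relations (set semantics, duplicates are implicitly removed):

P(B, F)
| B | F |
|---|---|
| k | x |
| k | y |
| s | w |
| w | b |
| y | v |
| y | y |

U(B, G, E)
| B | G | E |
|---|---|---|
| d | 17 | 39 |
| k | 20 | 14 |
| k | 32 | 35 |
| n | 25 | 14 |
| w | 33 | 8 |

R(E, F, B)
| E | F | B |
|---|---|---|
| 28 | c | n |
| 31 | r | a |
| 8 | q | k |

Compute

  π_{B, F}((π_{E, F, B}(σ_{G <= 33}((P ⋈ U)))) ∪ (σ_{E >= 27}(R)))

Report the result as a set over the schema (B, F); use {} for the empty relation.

Joining P and U on B yields {(k, x, 20, 14), (k, x, 32, 35), (k, y, 20, 14), (k, y, 32, 35), (w, b, 33, 8)}.
Selection G <= 33: {(k, x, 20, 14), (k, x, 32, 35), (k, y, 20, 14), (k, y, 32, 35), (w, b, 33, 8)}
Keep only column(s) E, F, B: {(14, x, k), (14, y, k), (35, x, k), (35, y, k), (8, b, w)}
Selection E >= 27: {(28, c, n), (31, r, a)}
Set union of the two operands is {(14, x, k), (14, y, k), (28, c, n), (31, r, a), (35, x, k), (35, y, k), (8, b, w)}.
Keep only column(s) B, F (2 duplicate(s) eliminated): {(a, r), (k, x), (k, y), (n, c), (w, b)}

{(a, r), (k, x), (k, y), (n, c), (w, b)}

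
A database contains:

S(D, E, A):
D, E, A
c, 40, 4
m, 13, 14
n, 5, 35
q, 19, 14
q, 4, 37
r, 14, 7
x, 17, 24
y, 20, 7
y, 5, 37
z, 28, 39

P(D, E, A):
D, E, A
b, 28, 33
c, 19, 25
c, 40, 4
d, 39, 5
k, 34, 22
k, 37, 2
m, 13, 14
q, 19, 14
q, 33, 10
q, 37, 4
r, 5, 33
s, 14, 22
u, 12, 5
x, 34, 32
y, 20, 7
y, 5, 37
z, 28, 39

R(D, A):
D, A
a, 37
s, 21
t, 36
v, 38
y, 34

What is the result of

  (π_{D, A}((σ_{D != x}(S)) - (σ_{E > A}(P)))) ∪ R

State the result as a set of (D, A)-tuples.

{(a, 37), (m, 14), (n, 35), (q, 37), (r, 7), (s, 21), (t, 36), (v, 38), (y, 34), (y, 37), (z, 39)}

σ[D != x]: keep tuples satisfying D != x → {(c, 40, 4), (m, 13, 14), (n, 5, 35), (q, 19, 14), (q, 4, 37), (r, 14, 7), (y, 20, 7), (y, 5, 37), (z, 28, 39)}
σ[E > A]: keep tuples satisfying E > A → {(c, 40, 4), (d, 39, 5), (k, 34, 22), (k, 37, 2), (q, 19, 14), (q, 33, 10), (q, 37, 4), (u, 12, 5), (x, 34, 32), (y, 20, 7)}
Difference: {(c, 40, 4), (m, 13, 14), (n, 5, 35), (q, 19, 14), (q, 4, 37), (r, 14, 7), (y, 20, 7), (y, 5, 37), (z, 28, 39)} with {(c, 40, 4), (d, 39, 5), (k, 34, 22), (k, 37, 2), (q, 19, 14), (q, 33, 10), (q, 37, 4), (u, 12, 5), (x, 34, 32), (y, 20, 7)} → {(m, 13, 14), (n, 5, 35), (q, 4, 37), (r, 14, 7), (y, 5, 37), (z, 28, 39)}
π_{D, A} gives {(m, 14), (n, 35), (q, 37), (r, 7), (y, 37), (z, 39)}.
Union: {(m, 14), (n, 35), (q, 37), (r, 7), (y, 37), (z, 39)} with {(a, 37), (s, 21), (t, 36), (v, 38), (y, 34)} → {(a, 37), (m, 14), (n, 35), (q, 37), (r, 7), (s, 21), (t, 36), (v, 38), (y, 34), (y, 37), (z, 39)}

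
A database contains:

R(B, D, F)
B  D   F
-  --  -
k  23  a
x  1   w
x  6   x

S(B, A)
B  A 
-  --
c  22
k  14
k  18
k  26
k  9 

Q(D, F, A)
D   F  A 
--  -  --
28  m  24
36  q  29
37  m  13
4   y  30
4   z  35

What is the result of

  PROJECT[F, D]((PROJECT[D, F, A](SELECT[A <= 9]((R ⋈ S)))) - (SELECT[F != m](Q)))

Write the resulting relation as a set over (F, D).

R ⋈ S (natural join on B): {(k, 23, a, 14), (k, 23, a, 18), (k, 23, a, 26), (k, 23, a, 9)}
Filtering on A <= 9 leaves {(k, 23, a, 9)}.
π[D, F, A]: project onto (D, F, A) → {(23, a, 9)}
Filtering on F != m leaves {(36, q, 29), (4, y, 30), (4, z, 35)}.
Set difference of the two operands is {(23, a, 9)}.
π[F, D]: project onto (F, D) → {(a, 23)}

{(a, 23)}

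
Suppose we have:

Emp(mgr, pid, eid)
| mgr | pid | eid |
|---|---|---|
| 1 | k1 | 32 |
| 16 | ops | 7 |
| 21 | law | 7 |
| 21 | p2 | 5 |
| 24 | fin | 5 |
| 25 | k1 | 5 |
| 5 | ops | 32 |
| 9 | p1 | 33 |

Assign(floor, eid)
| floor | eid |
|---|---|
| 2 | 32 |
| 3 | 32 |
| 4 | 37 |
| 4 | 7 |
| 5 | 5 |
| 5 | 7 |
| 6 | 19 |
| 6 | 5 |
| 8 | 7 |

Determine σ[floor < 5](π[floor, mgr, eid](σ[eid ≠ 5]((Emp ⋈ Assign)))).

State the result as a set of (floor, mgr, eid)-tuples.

{(2, 1, 32), (2, 5, 32), (3, 1, 32), (3, 5, 32), (4, 16, 7), (4, 21, 7)}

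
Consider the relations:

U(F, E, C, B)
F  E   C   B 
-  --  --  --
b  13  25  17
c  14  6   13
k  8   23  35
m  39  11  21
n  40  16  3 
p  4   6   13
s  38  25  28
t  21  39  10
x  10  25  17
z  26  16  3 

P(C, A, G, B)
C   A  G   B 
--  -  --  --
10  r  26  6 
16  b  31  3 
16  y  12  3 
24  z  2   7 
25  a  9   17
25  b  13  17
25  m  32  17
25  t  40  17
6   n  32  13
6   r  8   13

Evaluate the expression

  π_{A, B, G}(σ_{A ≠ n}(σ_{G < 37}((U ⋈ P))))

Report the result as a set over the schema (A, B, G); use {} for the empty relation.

Natural join on C, B: {(b, 13, 25, 17, a, 9), (b, 13, 25, 17, b, 13), (b, 13, 25, 17, m, 32), (b, 13, 25, 17, t, 40), (c, 14, 6, 13, n, 32), (c, 14, 6, 13, r, 8), (n, 40, 16, 3, b, 31), (n, 40, 16, 3, y, 12), (p, 4, 6, 13, n, 32), (p, 4, 6, 13, r, 8), (x, 10, 25, 17, a, 9), (x, 10, 25, 17, b, 13), (x, 10, 25, 17, m, 32), (x, 10, 25, 17, t, 40), (z, 26, 16, 3, b, 31), (z, 26, 16, 3, y, 12)}
Selection G < 37: {(b, 13, 25, 17, a, 9), (b, 13, 25, 17, b, 13), (b, 13, 25, 17, m, 32), (c, 14, 6, 13, n, 32), (c, 14, 6, 13, r, 8), (n, 40, 16, 3, b, 31), (n, 40, 16, 3, y, 12), (p, 4, 6, 13, n, 32), (p, 4, 6, 13, r, 8), (x, 10, 25, 17, a, 9), (x, 10, 25, 17, b, 13), (x, 10, 25, 17, m, 32), (z, 26, 16, 3, b, 31), (z, 26, 16, 3, y, 12)}
Selection A ≠ n: {(b, 13, 25, 17, a, 9), (b, 13, 25, 17, b, 13), (b, 13, 25, 17, m, 32), (c, 14, 6, 13, r, 8), (n, 40, 16, 3, b, 31), (n, 40, 16, 3, y, 12), (p, 4, 6, 13, r, 8), (x, 10, 25, 17, a, 9), (x, 10, 25, 17, b, 13), (x, 10, 25, 17, m, 32), (z, 26, 16, 3, b, 31), (z, 26, 16, 3, y, 12)}
π_{A, B, G} gives {(a, 17, 9), (b, 17, 13), (b, 3, 31), (m, 17, 32), (r, 13, 8), (y, 3, 12)} (6 duplicate(s) eliminated).

{(a, 17, 9), (b, 17, 13), (b, 3, 31), (m, 17, 32), (r, 13, 8), (y, 3, 12)}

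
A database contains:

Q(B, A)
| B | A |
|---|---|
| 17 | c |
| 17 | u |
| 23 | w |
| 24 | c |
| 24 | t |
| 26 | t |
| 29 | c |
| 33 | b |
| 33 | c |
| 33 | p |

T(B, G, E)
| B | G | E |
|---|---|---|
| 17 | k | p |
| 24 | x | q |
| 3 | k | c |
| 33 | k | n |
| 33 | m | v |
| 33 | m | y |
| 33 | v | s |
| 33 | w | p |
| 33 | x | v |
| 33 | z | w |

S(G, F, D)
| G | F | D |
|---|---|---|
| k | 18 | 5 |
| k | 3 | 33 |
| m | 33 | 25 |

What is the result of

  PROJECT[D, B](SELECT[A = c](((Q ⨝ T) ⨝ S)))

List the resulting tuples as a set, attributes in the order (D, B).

{(25, 33), (33, 17), (33, 33), (5, 17), (5, 33)}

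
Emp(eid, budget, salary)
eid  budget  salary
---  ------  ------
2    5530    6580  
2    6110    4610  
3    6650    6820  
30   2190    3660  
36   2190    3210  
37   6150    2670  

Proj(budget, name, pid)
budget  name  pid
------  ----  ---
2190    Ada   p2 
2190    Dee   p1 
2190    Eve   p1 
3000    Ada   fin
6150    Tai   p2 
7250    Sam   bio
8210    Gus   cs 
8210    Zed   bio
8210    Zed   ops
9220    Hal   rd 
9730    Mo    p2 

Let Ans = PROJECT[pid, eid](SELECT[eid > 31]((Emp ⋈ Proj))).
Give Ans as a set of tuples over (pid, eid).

{(p1, 36), (p2, 36), (p2, 37)}

Joining Emp and Proj on budget yields {(30, 2190, 3660, Ada, p2), (30, 2190, 3660, Dee, p1), (30, 2190, 3660, Eve, p1), (36, 2190, 3210, Ada, p2), (36, 2190, 3210, Dee, p1), (36, 2190, 3210, Eve, p1), (37, 6150, 2670, Tai, p2)}.
Apply σ_{eid > 31}; surviving tuples: {(36, 2190, 3210, Ada, p2), (36, 2190, 3210, Dee, p1), (36, 2190, 3210, Eve, p1), (37, 6150, 2670, Tai, p2)}
Keep only column(s) pid, eid (1 duplicate(s) eliminated): {(p1, 36), (p2, 36), (p2, 37)}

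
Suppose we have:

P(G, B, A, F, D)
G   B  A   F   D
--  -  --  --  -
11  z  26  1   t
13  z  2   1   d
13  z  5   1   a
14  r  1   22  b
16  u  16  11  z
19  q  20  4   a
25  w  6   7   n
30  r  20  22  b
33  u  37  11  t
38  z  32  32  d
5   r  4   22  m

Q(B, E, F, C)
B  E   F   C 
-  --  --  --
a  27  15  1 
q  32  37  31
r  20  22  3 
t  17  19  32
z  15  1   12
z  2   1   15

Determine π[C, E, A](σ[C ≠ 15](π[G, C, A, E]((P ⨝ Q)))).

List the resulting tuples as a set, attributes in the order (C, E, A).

Joining P and Q on B, F yields {(11, z, 26, 1, t, 15, 12), (11, z, 26, 1, t, 2, 15), (13, z, 2, 1, d, 15, 12), (13, z, 2, 1, d, 2, 15), (13, z, 5, 1, a, 15, 12), (13, z, 5, 1, a, 2, 15), (14, r, 1, 22, b, 20, 3), (30, r, 20, 22, b, 20, 3), (5, r, 4, 22, m, 20, 3)}.
π_{G, C, A, E} gives {(11, 12, 26, 15), (11, 15, 26, 2), (13, 12, 2, 15), (13, 12, 5, 15), (13, 15, 2, 2), (13, 15, 5, 2), (14, 3, 1, 20), (30, 3, 20, 20), (5, 3, 4, 20)}.
σ[C ≠ 15]: keep tuples satisfying C ≠ 15 → {(11, 12, 26, 15), (13, 12, 2, 15), (13, 12, 5, 15), (14, 3, 1, 20), (30, 3, 20, 20), (5, 3, 4, 20)}
π_{C, E, A} gives {(12, 15, 2), (12, 15, 26), (12, 15, 5), (3, 20, 1), (3, 20, 20), (3, 20, 4)}.

{(12, 15, 2), (12, 15, 26), (12, 15, 5), (3, 20, 1), (3, 20, 20), (3, 20, 4)}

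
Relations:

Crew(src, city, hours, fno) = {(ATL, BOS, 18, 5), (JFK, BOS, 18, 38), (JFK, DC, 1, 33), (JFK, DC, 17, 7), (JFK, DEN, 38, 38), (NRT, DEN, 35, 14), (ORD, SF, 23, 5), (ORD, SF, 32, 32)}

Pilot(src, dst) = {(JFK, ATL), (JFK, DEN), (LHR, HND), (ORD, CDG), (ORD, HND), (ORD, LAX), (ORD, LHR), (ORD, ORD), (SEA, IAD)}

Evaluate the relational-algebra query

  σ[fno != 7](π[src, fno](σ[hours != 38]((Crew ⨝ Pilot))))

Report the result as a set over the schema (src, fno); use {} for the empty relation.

{(JFK, 33), (JFK, 38), (ORD, 32), (ORD, 5)}

Crew ⋈ Pilot (natural join on src): {(JFK, BOS, 18, 38, ATL), (JFK, BOS, 18, 38, DEN), (JFK, DC, 1, 33, ATL), (JFK, DC, 1, 33, DEN), (JFK, DC, 17, 7, ATL), (JFK, DC, 17, 7, DEN), (JFK, DEN, 38, 38, ATL), (JFK, DEN, 38, 38, DEN), (ORD, SF, 23, 5, CDG), (ORD, SF, 23, 5, HND), (ORD, SF, 23, 5, LAX), (ORD, SF, 23, 5, LHR), (ORD, SF, 23, 5, ORD), (ORD, SF, 32, 32, CDG), (ORD, SF, 32, 32, HND), (ORD, SF, 32, 32, LAX), (ORD, SF, 32, 32, LHR), (ORD, SF, 32, 32, ORD)}
Apply σ_{hours != 38}; surviving tuples: {(JFK, BOS, 18, 38, ATL), (JFK, BOS, 18, 38, DEN), (JFK, DC, 1, 33, ATL), (JFK, DC, 1, 33, DEN), (JFK, DC, 17, 7, ATL), (JFK, DC, 17, 7, DEN), (ORD, SF, 23, 5, CDG), (ORD, SF, 23, 5, HND), (ORD, SF, 23, 5, LAX), (ORD, SF, 23, 5, LHR), (ORD, SF, 23, 5, ORD), (ORD, SF, 32, 32, CDG), (ORD, SF, 32, 32, HND), (ORD, SF, 32, 32, LAX), (ORD, SF, 32, 32, LHR), (ORD, SF, 32, 32, ORD)}
Keep only column(s) src, fno (11 duplicate(s) eliminated): {(JFK, 33), (JFK, 38), (JFK, 7), (ORD, 32), (ORD, 5)}
Apply σ_{fno != 7}; surviving tuples: {(JFK, 33), (JFK, 38), (ORD, 32), (ORD, 5)}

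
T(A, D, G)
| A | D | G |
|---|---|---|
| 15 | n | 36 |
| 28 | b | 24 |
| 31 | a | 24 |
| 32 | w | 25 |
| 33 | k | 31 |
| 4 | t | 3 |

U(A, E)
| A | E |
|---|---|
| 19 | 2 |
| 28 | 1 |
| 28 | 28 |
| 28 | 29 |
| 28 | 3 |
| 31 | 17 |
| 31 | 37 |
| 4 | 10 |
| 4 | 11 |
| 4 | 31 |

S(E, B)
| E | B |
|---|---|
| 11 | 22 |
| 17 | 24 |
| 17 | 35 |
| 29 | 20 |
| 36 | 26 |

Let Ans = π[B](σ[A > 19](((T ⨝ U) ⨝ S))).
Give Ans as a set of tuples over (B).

{20, 24, 35}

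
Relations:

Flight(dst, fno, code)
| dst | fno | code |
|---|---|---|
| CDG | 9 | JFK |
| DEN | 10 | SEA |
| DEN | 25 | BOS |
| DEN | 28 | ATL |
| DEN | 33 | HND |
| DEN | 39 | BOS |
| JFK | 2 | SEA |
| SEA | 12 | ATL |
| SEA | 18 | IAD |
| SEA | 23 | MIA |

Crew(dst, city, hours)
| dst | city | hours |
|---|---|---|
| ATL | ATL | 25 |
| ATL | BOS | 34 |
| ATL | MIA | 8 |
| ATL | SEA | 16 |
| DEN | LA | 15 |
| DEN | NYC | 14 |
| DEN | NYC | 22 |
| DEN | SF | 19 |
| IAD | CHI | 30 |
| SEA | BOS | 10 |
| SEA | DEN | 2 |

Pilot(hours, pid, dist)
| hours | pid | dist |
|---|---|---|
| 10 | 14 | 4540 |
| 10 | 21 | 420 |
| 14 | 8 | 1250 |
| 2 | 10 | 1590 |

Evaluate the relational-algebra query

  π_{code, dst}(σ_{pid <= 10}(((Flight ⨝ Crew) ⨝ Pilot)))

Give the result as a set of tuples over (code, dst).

Flight ⋈ Crew (natural join on dst): {(DEN, 10, SEA, LA, 15), (DEN, 10, SEA, NYC, 14), (DEN, 10, SEA, NYC, 22), (DEN, 10, SEA, SF, 19), (DEN, 25, BOS, LA, 15), (DEN, 25, BOS, NYC, 14), (DEN, 25, BOS, NYC, 22), (DEN, 25, BOS, SF, 19), (DEN, 28, ATL, LA, 15), (DEN, 28, ATL, NYC, 14), (DEN, 28, ATL, NYC, 22), (DEN, 28, ATL, SF, 19), (DEN, 33, HND, LA, 15), (DEN, 33, HND, NYC, 14), (DEN, 33, HND, NYC, 22), (DEN, 33, HND, SF, 19), (DEN, 39, BOS, LA, 15), (DEN, 39, BOS, NYC, 14), (DEN, 39, BOS, NYC, 22), (DEN, 39, BOS, SF, 19), (SEA, 12, ATL, BOS, 10), (SEA, 12, ATL, DEN, 2), (SEA, 18, IAD, BOS, 10), (SEA, 18, IAD, DEN, 2), (SEA, 23, MIA, BOS, 10), (SEA, 23, MIA, DEN, 2)}
(Flight ⨝ Crew) ⋈ Pilot (natural join on hours): {(DEN, 10, SEA, NYC, 14, 8, 1250), (DEN, 25, BOS, NYC, 14, 8, 1250), (DEN, 28, ATL, NYC, 14, 8, 1250), (DEN, 33, HND, NYC, 14, 8, 1250), (DEN, 39, BOS, NYC, 14, 8, 1250), (SEA, 12, ATL, BOS, 10, 14, 4540), (SEA, 12, ATL, BOS, 10, 21, 420), (SEA, 12, ATL, DEN, 2, 10, 1590), (SEA, 18, IAD, BOS, 10, 14, 4540), (SEA, 18, IAD, BOS, 10, 21, 420), (SEA, 18, IAD, DEN, 2, 10, 1590), (SEA, 23, MIA, BOS, 10, 14, 4540), (SEA, 23, MIA, BOS, 10, 21, 420), (SEA, 23, MIA, DEN, 2, 10, 1590)}
Filtering on pid <= 10 leaves {(DEN, 10, SEA, NYC, 14, 8, 1250), (DEN, 25, BOS, NYC, 14, 8, 1250), (DEN, 28, ATL, NYC, 14, 8, 1250), (DEN, 33, HND, NYC, 14, 8, 1250), (DEN, 39, BOS, NYC, 14, 8, 1250), (SEA, 12, ATL, DEN, 2, 10, 1590), (SEA, 18, IAD, DEN, 2, 10, 1590), (SEA, 23, MIA, DEN, 2, 10, 1590)}.
π_{code, dst} gives {(ATL, DEN), (ATL, SEA), (BOS, DEN), (HND, DEN), (IAD, SEA), (MIA, SEA), (SEA, DEN)} (1 duplicate(s) eliminated).

{(ATL, DEN), (ATL, SEA), (BOS, DEN), (HND, DEN), (IAD, SEA), (MIA, SEA), (SEA, DEN)}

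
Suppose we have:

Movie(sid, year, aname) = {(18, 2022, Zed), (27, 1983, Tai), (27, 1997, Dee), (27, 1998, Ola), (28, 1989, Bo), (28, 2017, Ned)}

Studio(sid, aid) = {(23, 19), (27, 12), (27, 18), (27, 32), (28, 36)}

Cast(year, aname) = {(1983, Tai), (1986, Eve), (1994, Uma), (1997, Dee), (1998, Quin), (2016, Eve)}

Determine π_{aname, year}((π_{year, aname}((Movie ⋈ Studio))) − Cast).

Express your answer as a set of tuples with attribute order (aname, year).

Natural join on sid: {(27, 1983, Tai, 12), (27, 1983, Tai, 18), (27, 1983, Tai, 32), (27, 1997, Dee, 12), (27, 1997, Dee, 18), (27, 1997, Dee, 32), (27, 1998, Ola, 12), (27, 1998, Ola, 18), (27, 1998, Ola, 32), (28, 1989, Bo, 36), (28, 2017, Ned, 36)}
π_{year, aname} gives {(1983, Tai), (1989, Bo), (1997, Dee), (1998, Ola), (2017, Ned)} (6 duplicate(s) eliminated).
Difference: {(1983, Tai), (1989, Bo), (1997, Dee), (1998, Ola), (2017, Ned)} with {(1983, Tai), (1986, Eve), (1994, Uma), (1997, Dee), (1998, Quin), (2016, Eve)} → {(1989, Bo), (1998, Ola), (2017, Ned)}
π_{aname, year} gives {(Bo, 1989), (Ned, 2017), (Ola, 1998)}.

{(Bo, 1989), (Ned, 2017), (Ola, 1998)}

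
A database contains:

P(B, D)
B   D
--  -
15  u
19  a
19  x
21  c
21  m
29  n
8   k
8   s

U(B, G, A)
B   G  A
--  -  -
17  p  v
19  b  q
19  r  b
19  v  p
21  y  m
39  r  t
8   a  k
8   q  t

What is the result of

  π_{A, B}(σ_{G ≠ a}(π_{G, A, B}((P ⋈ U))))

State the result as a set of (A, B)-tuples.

Joining P and U on B yields {(19, a, b, q), (19, a, r, b), (19, a, v, p), (19, x, b, q), (19, x, r, b), (19, x, v, p), (21, c, y, m), (21, m, y, m), (8, k, a, k), (8, k, q, t), (8, s, a, k), (8, s, q, t)}.
π[G, A, B]: project onto (G, A, B) (6 duplicate(s) eliminated) → {(a, k, 8), (b, q, 19), (q, t, 8), (r, b, 19), (v, p, 19), (y, m, 21)}
Selection G ≠ a: {(b, q, 19), (q, t, 8), (r, b, 19), (v, p, 19), (y, m, 21)}
π[A, B]: project onto (A, B) → {(b, 19), (m, 21), (p, 19), (q, 19), (t, 8)}

{(b, 19), (m, 21), (p, 19), (q, 19), (t, 8)}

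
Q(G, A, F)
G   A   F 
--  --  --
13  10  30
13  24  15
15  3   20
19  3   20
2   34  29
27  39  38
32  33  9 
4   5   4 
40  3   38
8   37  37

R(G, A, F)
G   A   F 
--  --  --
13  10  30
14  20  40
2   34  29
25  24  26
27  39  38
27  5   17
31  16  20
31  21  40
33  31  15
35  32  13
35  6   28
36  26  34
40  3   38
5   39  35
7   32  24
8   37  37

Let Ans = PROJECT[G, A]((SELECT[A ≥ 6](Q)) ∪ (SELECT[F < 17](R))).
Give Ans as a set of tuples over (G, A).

{(13, 10), (13, 24), (2, 34), (27, 39), (32, 33), (33, 31), (35, 32), (8, 37)}

Apply σ_{A ≥ 6}; surviving tuples: {(13, 10, 30), (13, 24, 15), (2, 34, 29), (27, 39, 38), (32, 33, 9), (8, 37, 37)}
Apply σ_{F < 17}; surviving tuples: {(33, 31, 15), (35, 32, 13)}
Taking the union: {(13, 10, 30), (13, 24, 15), (2, 34, 29), (27, 39, 38), (32, 33, 9), (33, 31, 15), (35, 32, 13), (8, 37, 37)}
π[G, A]: project onto (G, A) → {(13, 10), (13, 24), (2, 34), (27, 39), (32, 33), (33, 31), (35, 32), (8, 37)}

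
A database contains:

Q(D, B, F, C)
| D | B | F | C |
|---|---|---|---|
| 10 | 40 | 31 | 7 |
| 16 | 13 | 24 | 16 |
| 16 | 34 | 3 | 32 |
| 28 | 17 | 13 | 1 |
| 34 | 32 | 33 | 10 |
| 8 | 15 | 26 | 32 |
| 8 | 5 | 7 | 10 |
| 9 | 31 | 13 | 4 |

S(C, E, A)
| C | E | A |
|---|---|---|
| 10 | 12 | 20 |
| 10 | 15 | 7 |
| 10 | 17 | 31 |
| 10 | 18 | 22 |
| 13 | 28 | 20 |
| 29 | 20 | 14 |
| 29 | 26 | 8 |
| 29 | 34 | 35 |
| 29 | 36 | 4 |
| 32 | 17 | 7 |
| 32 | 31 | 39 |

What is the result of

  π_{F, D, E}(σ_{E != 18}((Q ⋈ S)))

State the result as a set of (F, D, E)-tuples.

{(26, 8, 17), (26, 8, 31), (3, 16, 17), (3, 16, 31), (33, 34, 12), (33, 34, 15), (33, 34, 17), (7, 8, 12), (7, 8, 15), (7, 8, 17)}

Joining Q and S on C yields {(16, 34, 3, 32, 17, 7), (16, 34, 3, 32, 31, 39), (34, 32, 33, 10, 12, 20), (34, 32, 33, 10, 15, 7), (34, 32, 33, 10, 17, 31), (34, 32, 33, 10, 18, 22), (8, 15, 26, 32, 17, 7), (8, 15, 26, 32, 31, 39), (8, 5, 7, 10, 12, 20), (8, 5, 7, 10, 15, 7), (8, 5, 7, 10, 17, 31), (8, 5, 7, 10, 18, 22)}.
Selection E != 18: {(16, 34, 3, 32, 17, 7), (16, 34, 3, 32, 31, 39), (34, 32, 33, 10, 12, 20), (34, 32, 33, 10, 15, 7), (34, 32, 33, 10, 17, 31), (8, 15, 26, 32, 17, 7), (8, 15, 26, 32, 31, 39), (8, 5, 7, 10, 12, 20), (8, 5, 7, 10, 15, 7), (8, 5, 7, 10, 17, 31)}
π_{F, D, E} gives {(26, 8, 17), (26, 8, 31), (3, 16, 17), (3, 16, 31), (33, 34, 12), (33, 34, 15), (33, 34, 17), (7, 8, 12), (7, 8, 15), (7, 8, 17)}.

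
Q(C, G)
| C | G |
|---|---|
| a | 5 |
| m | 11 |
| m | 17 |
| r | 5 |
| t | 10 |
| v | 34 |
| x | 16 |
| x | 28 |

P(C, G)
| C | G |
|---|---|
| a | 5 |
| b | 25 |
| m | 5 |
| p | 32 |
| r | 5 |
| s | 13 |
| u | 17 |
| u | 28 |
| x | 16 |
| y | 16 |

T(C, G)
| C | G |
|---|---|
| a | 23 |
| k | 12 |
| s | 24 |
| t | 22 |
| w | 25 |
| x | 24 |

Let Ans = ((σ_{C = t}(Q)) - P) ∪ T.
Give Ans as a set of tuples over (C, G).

{(a, 23), (k, 12), (s, 24), (t, 10), (t, 22), (w, 25), (x, 24)}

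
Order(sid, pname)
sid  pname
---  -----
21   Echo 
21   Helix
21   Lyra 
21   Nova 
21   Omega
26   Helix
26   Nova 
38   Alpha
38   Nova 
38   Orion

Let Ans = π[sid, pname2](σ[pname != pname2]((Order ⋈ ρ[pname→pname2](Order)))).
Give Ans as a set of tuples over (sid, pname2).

ρ[pname→pname2]: schema becomes (sid, pname2); tuples unchanged.
Joining Order and ρ[pname→pname2](Order) on sid yields {(21, Echo, Echo), (21, Echo, Helix), (21, Echo, Lyra), (21, Echo, Nova), (21, Echo, Omega), (21, Helix, Echo), (21, Helix, Helix), (21, Helix, Lyra), (21, Helix, Nova), (21, Helix, Omega), (21, Lyra, Echo), (21, Lyra, Helix), (21, Lyra, Lyra), (21, Lyra, Nova), (21, Lyra, Omega), (21, Nova, Echo), (21, Nova, Helix), (21, Nova, Lyra), (21, Nova, Nova), (21, Nova, Omega), (21, Omega, Echo), (21, Omega, Helix), (21, Omega, Lyra), (21, Omega, Nova), (21, Omega, Omega), (26, Helix, Helix), (26, Helix, Nova), (26, Nova, Helix), (26, Nova, Nova), (38, Alpha, Alpha), (38, Alpha, Nova), (38, Alpha, Orion), (38, Nova, Alpha), (38, Nova, Nova), (38, Nova, Orion), (38, Orion, Alpha), (38, Orion, Nova), (38, Orion, Orion)}.
Filtering on pname != pname2 leaves {(21, Echo, Helix), (21, Echo, Lyra), (21, Echo, Nova), (21, Echo, Omega), (21, Helix, Echo), (21, Helix, Lyra), (21, Helix, Nova), (21, Helix, Omega), (21, Lyra, Echo), (21, Lyra, Helix), (21, Lyra, Nova), (21, Lyra, Omega), (21, Nova, Echo), (21, Nova, Helix), (21, Nova, Lyra), (21, Nova, Omega), (21, Omega, Echo), (21, Omega, Helix), (21, Omega, Lyra), (21, Omega, Nova), (26, Helix, Nova), (26, Nova, Helix), (38, Alpha, Nova), (38, Alpha, Orion), (38, Nova, Alpha), (38, Nova, Orion), (38, Orion, Alpha), (38, Orion, Nova)}.
π_{sid, pname2} gives {(21, Echo), (21, Helix), (21, Lyra), (21, Nova), (21, Omega), (26, Helix), (26, Nova), (38, Alpha), (38, Nova), (38, Orion)} (18 duplicate(s) eliminated).

{(21, Echo), (21, Helix), (21, Lyra), (21, Nova), (21, Omega), (26, Helix), (26, Nova), (38, Alpha), (38, Nova), (38, Orion)}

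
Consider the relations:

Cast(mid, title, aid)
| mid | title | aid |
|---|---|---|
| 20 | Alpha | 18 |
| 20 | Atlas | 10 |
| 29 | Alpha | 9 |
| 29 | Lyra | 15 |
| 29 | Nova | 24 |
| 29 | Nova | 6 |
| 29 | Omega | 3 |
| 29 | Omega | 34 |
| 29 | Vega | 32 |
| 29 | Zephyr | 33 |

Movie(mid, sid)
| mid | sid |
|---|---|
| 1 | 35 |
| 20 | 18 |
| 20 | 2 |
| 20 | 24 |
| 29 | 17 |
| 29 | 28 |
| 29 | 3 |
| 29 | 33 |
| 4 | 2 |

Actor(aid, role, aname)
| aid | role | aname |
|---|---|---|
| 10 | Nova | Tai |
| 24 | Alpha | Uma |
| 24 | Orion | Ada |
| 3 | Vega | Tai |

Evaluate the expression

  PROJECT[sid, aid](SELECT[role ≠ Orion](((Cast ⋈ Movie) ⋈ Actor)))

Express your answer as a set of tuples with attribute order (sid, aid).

Joining Cast and Movie on mid yields {(20, Alpha, 18, 18), (20, Alpha, 18, 2), (20, Alpha, 18, 24), (20, Atlas, 10, 18), (20, Atlas, 10, 2), (20, Atlas, 10, 24), (29, Alpha, 9, 17), (29, Alpha, 9, 28), (29, Alpha, 9, 3), (29, Alpha, 9, 33), (29, Lyra, 15, 17), (29, Lyra, 15, 28), (29, Lyra, 15, 3), (29, Lyra, 15, 33), (29, Nova, 24, 17), (29, Nova, 24, 28), (29, Nova, 24, 3), (29, Nova, 24, 33), (29, Nova, 6, 17), (29, Nova, 6, 28), (29, Nova, 6, 3), (29, Nova, 6, 33), (29, Omega, 3, 17), (29, Omega, 3, 28), (29, Omega, 3, 3), (29, Omega, 3, 33), (29, Omega, 34, 17), (29, Omega, 34, 28), (29, Omega, 34, 3), (29, Omega, 34, 33), (29, Vega, 32, 17), (29, Vega, 32, 28), (29, Vega, 32, 3), (29, Vega, 32, 33), (29, Zephyr, 33, 17), (29, Zephyr, 33, 28), (29, Zephyr, 33, 3), (29, Zephyr, 33, 33)}.
Joining (Cast ⋈ Movie) and Actor on aid yields {(20, Atlas, 10, 18, Nova, Tai), (20, Atlas, 10, 2, Nova, Tai), (20, Atlas, 10, 24, Nova, Tai), (29, Nova, 24, 17, Alpha, Uma), (29, Nova, 24, 17, Orion, Ada), (29, Nova, 24, 28, Alpha, Uma), (29, Nova, 24, 28, Orion, Ada), (29, Nova, 24, 3, Alpha, Uma), (29, Nova, 24, 3, Orion, Ada), (29, Nova, 24, 33, Alpha, Uma), (29, Nova, 24, 33, Orion, Ada), (29, Omega, 3, 17, Vega, Tai), (29, Omega, 3, 28, Vega, Tai), (29, Omega, 3, 3, Vega, Tai), (29, Omega, 3, 33, Vega, Tai)}.
Filtering on role ≠ Orion leaves {(20, Atlas, 10, 18, Nova, Tai), (20, Atlas, 10, 2, Nova, Tai), (20, Atlas, 10, 24, Nova, Tai), (29, Nova, 24, 17, Alpha, Uma), (29, Nova, 24, 28, Alpha, Uma), (29, Nova, 24, 3, Alpha, Uma), (29, Nova, 24, 33, Alpha, Uma), (29, Omega, 3, 17, Vega, Tai), (29, Omega, 3, 28, Vega, Tai), (29, Omega, 3, 3, Vega, Tai), (29, Omega, 3, 33, Vega, Tai)}.
π_{sid, aid} gives {(17, 24), (17, 3), (18, 10), (2, 10), (24, 10), (28, 24), (28, 3), (3, 24), (3, 3), (33, 24), (33, 3)}.

{(17, 24), (17, 3), (18, 10), (2, 10), (24, 10), (28, 24), (28, 3), (3, 24), (3, 3), (33, 24), (33, 3)}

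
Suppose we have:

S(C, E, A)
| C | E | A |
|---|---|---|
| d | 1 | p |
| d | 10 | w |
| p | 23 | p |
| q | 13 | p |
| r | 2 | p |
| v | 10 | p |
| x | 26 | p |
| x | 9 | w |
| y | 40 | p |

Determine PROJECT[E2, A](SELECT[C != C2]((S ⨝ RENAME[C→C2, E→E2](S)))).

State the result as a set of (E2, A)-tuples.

{(1, p), (10, p), (10, w), (13, p), (2, p), (23, p), (26, p), (40, p), (9, w)}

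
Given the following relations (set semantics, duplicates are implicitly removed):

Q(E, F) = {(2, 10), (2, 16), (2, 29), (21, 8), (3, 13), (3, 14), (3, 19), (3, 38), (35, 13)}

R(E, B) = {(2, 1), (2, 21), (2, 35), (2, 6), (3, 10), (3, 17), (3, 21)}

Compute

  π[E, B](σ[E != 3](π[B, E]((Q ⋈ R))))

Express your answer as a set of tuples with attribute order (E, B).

Joining Q and R on E yields {(2, 10, 1), (2, 10, 21), (2, 10, 35), (2, 10, 6), (2, 16, 1), (2, 16, 21), (2, 16, 35), (2, 16, 6), (2, 29, 1), (2, 29, 21), (2, 29, 35), (2, 29, 6), (3, 13, 10), (3, 13, 17), (3, 13, 21), (3, 14, 10), (3, 14, 17), (3, 14, 21), (3, 19, 10), (3, 19, 17), (3, 19, 21), (3, 38, 10), (3, 38, 17), (3, 38, 21)}.
Projecting to B, E (17 duplicate(s) eliminated): {(1, 2), (10, 3), (17, 3), (21, 2), (21, 3), (35, 2), (6, 2)}
Selection E != 3: {(1, 2), (21, 2), (35, 2), (6, 2)}
Projecting to E, B: {(2, 1), (2, 21), (2, 35), (2, 6)}

{(2, 1), (2, 21), (2, 35), (2, 6)}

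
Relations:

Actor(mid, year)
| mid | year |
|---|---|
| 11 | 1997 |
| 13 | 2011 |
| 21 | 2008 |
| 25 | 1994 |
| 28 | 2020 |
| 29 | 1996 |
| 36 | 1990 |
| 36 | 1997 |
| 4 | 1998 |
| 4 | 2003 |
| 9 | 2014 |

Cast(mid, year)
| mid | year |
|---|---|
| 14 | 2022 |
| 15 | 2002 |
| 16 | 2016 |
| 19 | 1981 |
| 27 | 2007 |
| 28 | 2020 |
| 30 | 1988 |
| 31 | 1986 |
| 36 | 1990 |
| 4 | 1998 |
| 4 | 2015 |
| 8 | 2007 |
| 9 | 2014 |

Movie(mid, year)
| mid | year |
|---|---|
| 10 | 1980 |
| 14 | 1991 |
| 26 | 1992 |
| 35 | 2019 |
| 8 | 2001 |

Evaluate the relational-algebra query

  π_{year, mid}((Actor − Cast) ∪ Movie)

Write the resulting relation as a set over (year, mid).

{(1980, 10), (1991, 14), (1992, 26), (1994, 25), (1996, 29), (1997, 11), (1997, 36), (2001, 8), (2003, 4), (2008, 21), (2011, 13), (2019, 35)}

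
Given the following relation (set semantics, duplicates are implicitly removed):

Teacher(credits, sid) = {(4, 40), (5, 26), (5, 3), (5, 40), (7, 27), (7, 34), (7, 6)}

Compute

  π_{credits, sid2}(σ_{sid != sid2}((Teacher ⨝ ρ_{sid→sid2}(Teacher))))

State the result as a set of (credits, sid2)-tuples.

ρ[sid→sid2]: schema becomes (credits, sid2); tuples unchanged.
Teacher ⋈ ρ_{sid→sid2}(Teacher) (natural join on credits): {(4, 40, 40), (5, 26, 26), (5, 26, 3), (5, 26, 40), (5, 3, 26), (5, 3, 3), (5, 3, 40), (5, 40, 26), (5, 40, 3), (5, 40, 40), (7, 27, 27), (7, 27, 34), (7, 27, 6), (7, 34, 27), (7, 34, 34), (7, 34, 6), (7, 6, 27), (7, 6, 34), (7, 6, 6)}
σ[sid != sid2]: keep tuples satisfying sid != sid2 → {(5, 26, 3), (5, 26, 40), (5, 3, 26), (5, 3, 40), (5, 40, 26), (5, 40, 3), (7, 27, 34), (7, 27, 6), (7, 34, 27), (7, 34, 6), (7, 6, 27), (7, 6, 34)}
Projecting to credits, sid2 (6 duplicate(s) eliminated): {(5, 26), (5, 3), (5, 40), (7, 27), (7, 34), (7, 6)}

{(5, 26), (5, 3), (5, 40), (7, 27), (7, 34), (7, 6)}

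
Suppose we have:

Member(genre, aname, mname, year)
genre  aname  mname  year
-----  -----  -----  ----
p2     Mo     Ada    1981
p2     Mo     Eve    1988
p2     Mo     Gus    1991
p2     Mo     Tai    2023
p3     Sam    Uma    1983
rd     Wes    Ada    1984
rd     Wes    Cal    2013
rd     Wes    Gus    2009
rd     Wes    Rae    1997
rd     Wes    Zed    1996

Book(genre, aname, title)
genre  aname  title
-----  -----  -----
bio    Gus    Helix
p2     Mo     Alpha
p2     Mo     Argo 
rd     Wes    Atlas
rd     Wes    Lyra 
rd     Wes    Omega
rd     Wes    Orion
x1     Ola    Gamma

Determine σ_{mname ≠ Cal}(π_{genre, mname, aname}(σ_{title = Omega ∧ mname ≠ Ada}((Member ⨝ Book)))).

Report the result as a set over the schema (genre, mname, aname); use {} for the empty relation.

{(rd, Gus, Wes), (rd, Rae, Wes), (rd, Zed, Wes)}

Natural join on genre, aname: {(p2, Mo, Ada, 1981, Alpha), (p2, Mo, Ada, 1981, Argo), (p2, Mo, Eve, 1988, Alpha), (p2, Mo, Eve, 1988, Argo), (p2, Mo, Gus, 1991, Alpha), (p2, Mo, Gus, 1991, Argo), (p2, Mo, Tai, 2023, Alpha), (p2, Mo, Tai, 2023, Argo), (rd, Wes, Ada, 1984, Atlas), (rd, Wes, Ada, 1984, Lyra), (rd, Wes, Ada, 1984, Omega), (rd, Wes, Ada, 1984, Orion), (rd, Wes, Cal, 2013, Atlas), (rd, Wes, Cal, 2013, Lyra), (rd, Wes, Cal, 2013, Omega), (rd, Wes, Cal, 2013, Orion), (rd, Wes, Gus, 2009, Atlas), (rd, Wes, Gus, 2009, Lyra), (rd, Wes, Gus, 2009, Omega), (rd, Wes, Gus, 2009, Orion), (rd, Wes, Rae, 1997, Atlas), (rd, Wes, Rae, 1997, Lyra), (rd, Wes, Rae, 1997, Omega), (rd, Wes, Rae, 1997, Orion), (rd, Wes, Zed, 1996, Atlas), (rd, Wes, Zed, 1996, Lyra), (rd, Wes, Zed, 1996, Omega), (rd, Wes, Zed, 1996, Orion)}
σ[title = Omega ∧ mname ≠ Ada]: keep tuples satisfying title = Omega ∧ mname ≠ Ada → {(rd, Wes, Cal, 2013, Omega), (rd, Wes, Gus, 2009, Omega), (rd, Wes, Rae, 1997, Omega), (rd, Wes, Zed, 1996, Omega)}
Projecting to genre, mname, aname: {(rd, Cal, Wes), (rd, Gus, Wes), (rd, Rae, Wes), (rd, Zed, Wes)}
σ[mname ≠ Cal]: keep tuples satisfying mname ≠ Cal → {(rd, Gus, Wes), (rd, Rae, Wes), (rd, Zed, Wes)}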